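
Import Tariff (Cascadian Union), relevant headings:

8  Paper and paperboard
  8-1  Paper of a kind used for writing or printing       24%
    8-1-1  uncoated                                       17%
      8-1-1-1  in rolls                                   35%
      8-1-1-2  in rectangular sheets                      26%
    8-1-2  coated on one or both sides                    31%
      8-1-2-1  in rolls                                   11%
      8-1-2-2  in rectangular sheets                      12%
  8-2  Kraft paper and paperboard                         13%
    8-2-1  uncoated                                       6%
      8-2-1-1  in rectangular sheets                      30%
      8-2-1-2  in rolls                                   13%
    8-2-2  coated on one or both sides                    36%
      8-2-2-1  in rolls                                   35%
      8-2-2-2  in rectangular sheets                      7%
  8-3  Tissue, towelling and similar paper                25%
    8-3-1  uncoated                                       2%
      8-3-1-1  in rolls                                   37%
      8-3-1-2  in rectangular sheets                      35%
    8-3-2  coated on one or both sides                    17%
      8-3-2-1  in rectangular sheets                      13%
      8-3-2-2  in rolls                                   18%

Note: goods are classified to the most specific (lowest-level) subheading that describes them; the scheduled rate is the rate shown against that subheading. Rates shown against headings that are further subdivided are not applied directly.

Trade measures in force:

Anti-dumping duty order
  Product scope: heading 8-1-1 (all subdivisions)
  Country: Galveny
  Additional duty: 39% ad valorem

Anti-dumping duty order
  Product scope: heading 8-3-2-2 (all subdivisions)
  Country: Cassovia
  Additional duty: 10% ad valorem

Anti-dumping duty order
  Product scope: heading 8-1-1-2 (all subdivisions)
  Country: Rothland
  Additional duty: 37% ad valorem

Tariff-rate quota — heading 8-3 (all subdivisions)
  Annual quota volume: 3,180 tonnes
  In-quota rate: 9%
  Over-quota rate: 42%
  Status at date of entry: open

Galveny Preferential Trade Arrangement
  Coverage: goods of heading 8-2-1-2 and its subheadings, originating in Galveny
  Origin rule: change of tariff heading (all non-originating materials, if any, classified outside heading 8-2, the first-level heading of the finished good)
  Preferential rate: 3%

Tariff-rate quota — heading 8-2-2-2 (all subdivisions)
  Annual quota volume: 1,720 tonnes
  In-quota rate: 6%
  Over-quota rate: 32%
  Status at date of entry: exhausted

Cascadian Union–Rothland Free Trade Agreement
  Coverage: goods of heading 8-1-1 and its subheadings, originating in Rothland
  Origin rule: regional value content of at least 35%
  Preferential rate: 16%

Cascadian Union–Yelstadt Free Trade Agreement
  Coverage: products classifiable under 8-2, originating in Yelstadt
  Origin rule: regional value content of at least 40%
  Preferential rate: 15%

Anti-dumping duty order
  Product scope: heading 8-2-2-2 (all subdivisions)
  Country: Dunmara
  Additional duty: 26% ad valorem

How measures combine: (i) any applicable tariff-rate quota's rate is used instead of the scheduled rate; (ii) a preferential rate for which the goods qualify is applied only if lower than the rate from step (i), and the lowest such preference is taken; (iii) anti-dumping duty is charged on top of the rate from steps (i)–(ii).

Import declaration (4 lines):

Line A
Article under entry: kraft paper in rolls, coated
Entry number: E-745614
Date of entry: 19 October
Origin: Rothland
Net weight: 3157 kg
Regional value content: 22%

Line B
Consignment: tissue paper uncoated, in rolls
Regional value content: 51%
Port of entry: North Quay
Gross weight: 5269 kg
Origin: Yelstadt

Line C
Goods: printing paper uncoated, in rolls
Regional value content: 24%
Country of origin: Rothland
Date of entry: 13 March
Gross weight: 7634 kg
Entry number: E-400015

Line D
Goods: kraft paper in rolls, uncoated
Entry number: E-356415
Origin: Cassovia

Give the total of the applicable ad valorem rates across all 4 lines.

Line A: kraft paper → 8-2; coated → 8-2-2; in rolls → 8-2-2-1. Scheduled 35%. Rothland agreement on 8-1-1: 8-2-2-1 not covered. → 35%.
Line B: tissue paper → 8-3; uncoated → 8-3-1; in rolls → 8-3-1-1. Scheduled 37%. quota on 8-3 open → in-quota 9%; Yelstadt agreement on 8-2: 8-3-1-1 not covered. → 9%.
Line C: printing paper → 8-1; uncoated → 8-1-1; in rolls → 8-1-1-1. Scheduled 35%. Rothland agreement on 8-1-1: RVC < 35%. → 35%.
Line D: kraft paper → 8-2; uncoated → 8-2-1; in rolls → 8-2-1-2. Scheduled 13%. No special measure applies. → 13%.
Sum: 35% + 9% + 35% + 13% = 92%.

92%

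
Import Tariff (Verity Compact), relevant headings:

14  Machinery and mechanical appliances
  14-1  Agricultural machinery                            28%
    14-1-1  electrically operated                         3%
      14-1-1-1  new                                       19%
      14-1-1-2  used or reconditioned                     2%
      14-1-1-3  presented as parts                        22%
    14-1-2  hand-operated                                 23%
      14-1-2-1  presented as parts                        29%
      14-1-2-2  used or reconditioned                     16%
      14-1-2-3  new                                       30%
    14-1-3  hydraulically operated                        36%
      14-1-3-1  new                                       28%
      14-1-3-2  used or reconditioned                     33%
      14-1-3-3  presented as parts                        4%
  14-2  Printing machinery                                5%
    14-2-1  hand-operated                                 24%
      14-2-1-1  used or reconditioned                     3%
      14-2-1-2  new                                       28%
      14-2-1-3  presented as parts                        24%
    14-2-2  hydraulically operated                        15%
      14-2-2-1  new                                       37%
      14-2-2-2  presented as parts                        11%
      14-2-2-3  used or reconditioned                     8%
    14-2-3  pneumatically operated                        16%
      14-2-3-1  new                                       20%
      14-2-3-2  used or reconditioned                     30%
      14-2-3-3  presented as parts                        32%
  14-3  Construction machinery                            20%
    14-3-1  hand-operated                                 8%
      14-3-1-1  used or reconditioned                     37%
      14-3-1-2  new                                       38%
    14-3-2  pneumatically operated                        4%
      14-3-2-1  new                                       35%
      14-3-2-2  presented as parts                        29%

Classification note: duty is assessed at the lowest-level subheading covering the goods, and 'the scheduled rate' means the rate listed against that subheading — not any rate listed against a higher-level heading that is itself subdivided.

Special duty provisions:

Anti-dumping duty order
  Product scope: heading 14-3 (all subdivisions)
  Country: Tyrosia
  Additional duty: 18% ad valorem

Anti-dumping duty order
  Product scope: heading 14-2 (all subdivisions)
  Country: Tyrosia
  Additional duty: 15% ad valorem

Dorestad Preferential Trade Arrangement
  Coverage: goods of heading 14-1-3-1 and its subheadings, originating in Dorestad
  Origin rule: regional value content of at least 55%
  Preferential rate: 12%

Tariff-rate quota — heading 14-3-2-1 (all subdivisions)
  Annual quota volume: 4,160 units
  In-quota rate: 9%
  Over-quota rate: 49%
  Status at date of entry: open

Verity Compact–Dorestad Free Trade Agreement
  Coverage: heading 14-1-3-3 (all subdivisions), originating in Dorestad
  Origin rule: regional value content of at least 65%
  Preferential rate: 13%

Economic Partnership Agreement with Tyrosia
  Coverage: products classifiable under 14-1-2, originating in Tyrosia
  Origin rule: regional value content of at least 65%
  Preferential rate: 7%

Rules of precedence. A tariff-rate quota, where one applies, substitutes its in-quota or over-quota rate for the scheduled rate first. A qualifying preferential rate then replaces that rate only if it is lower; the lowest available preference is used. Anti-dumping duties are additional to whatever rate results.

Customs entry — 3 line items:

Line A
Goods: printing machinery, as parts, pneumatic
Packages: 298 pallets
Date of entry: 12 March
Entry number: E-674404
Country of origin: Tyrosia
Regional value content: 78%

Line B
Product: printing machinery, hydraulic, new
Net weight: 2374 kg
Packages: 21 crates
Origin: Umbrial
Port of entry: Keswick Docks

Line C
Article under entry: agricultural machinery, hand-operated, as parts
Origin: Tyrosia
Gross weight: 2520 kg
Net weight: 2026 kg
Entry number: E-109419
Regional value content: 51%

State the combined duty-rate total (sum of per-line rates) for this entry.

113%

Line A: printing → 14-2; pneumatic → 14-2-3; as parts → 14-2-3-3. Scheduled 32%. Tyrosia agreement on 14-1-2: 14-2-3-3 not covered; anti-dumping (Tyrosia, 14-2): +15%; total 32% + 15% = 47%. → 47%.
Line B: printing → 14-2; hydraulic → 14-2-2; new → 14-2-2-1. Scheduled 37%. No special measure applies. → 37%.
Line C: agricultural → 14-1; hand-operated → 14-1-2; as parts → 14-1-2-1. Scheduled 29%. Tyrosia agreement on 14-1-2: RVC < 65%. → 29%.
Sum: 47% + 37% + 29% = 113%.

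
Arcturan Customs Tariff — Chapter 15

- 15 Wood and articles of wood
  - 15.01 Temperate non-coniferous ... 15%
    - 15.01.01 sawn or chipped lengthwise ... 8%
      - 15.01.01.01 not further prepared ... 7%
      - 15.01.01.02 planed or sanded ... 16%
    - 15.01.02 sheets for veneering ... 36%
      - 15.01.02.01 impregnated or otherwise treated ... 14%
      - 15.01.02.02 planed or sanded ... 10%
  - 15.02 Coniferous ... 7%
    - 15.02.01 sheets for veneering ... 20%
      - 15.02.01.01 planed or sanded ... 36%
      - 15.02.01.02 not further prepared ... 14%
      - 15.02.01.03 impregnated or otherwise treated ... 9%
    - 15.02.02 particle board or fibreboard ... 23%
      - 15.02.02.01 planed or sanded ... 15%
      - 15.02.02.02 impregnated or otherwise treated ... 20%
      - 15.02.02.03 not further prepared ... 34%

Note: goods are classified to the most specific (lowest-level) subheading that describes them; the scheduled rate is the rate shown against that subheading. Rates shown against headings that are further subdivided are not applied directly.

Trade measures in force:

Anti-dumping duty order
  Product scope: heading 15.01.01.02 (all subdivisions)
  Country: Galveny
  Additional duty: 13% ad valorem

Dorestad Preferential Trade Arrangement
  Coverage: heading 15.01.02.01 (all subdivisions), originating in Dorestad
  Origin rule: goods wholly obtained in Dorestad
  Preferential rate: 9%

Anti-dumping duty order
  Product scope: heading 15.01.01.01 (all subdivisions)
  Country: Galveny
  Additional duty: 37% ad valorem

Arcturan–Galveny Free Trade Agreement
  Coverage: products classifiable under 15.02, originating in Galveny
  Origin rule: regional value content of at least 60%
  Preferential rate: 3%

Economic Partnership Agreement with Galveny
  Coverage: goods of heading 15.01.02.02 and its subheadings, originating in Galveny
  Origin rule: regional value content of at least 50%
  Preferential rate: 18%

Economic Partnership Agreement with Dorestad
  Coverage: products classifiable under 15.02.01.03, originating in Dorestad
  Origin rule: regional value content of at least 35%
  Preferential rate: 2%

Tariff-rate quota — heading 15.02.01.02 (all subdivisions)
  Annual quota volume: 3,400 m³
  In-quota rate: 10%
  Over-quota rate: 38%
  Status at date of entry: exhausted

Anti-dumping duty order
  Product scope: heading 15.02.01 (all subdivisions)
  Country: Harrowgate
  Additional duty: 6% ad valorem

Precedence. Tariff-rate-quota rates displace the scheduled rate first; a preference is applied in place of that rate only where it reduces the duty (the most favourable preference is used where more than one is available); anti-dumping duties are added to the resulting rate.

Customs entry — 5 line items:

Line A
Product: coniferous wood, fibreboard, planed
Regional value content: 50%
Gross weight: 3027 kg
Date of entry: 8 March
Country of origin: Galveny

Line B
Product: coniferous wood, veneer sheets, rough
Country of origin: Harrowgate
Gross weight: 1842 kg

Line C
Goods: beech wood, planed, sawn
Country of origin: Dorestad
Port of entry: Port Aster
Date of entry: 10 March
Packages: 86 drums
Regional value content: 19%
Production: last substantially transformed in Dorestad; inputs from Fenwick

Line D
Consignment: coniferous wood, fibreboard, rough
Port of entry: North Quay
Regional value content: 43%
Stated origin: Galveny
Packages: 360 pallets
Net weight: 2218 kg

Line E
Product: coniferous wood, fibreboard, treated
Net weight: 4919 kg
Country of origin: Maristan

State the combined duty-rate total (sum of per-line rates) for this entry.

Line A: coniferous → 15.02; fibreboard → 15.02.02; planed → 15.02.02.01. Scheduled 15%. Galveny agreement on 15.02: RVC < 60%; Galveny agreement on 15.01.02.02: 15.02.02.01 not covered. → 15%.
Line B: coniferous → 15.02; veneer sheets → 15.02.01; rough → 15.02.01.02. Scheduled 14%. quota on 15.02.01.02 exhausted → over-quota 38%; anti-dumping (Harrowgate, 15.02.01): +6%; total 38% + 6% = 44%. → 44%.
Line C: beech → 15.01; sawn → 15.01.01; planed → 15.01.01.02. Scheduled 16%. Dorestad agreement on 15.01.02.01: 15.01.01.02 not covered; Dorestad agreement on 15.02.01.03: 15.01.01.02 not covered. → 16%.
Line D: coniferous → 15.02; fibreboard → 15.02.02; rough → 15.02.02.03. Scheduled 34%. Galveny agreement on 15.02: RVC < 60%; Galveny agreement on 15.01.02.02: 15.02.02.03 not covered. → 34%.
Line E: coniferous → 15.02; fibreboard → 15.02.02; treated → 15.02.02.02. Scheduled 20%. No special measure applies. → 20%.
Sum: 15% + 44% + 16% + 34% + 20% = 129%.

129%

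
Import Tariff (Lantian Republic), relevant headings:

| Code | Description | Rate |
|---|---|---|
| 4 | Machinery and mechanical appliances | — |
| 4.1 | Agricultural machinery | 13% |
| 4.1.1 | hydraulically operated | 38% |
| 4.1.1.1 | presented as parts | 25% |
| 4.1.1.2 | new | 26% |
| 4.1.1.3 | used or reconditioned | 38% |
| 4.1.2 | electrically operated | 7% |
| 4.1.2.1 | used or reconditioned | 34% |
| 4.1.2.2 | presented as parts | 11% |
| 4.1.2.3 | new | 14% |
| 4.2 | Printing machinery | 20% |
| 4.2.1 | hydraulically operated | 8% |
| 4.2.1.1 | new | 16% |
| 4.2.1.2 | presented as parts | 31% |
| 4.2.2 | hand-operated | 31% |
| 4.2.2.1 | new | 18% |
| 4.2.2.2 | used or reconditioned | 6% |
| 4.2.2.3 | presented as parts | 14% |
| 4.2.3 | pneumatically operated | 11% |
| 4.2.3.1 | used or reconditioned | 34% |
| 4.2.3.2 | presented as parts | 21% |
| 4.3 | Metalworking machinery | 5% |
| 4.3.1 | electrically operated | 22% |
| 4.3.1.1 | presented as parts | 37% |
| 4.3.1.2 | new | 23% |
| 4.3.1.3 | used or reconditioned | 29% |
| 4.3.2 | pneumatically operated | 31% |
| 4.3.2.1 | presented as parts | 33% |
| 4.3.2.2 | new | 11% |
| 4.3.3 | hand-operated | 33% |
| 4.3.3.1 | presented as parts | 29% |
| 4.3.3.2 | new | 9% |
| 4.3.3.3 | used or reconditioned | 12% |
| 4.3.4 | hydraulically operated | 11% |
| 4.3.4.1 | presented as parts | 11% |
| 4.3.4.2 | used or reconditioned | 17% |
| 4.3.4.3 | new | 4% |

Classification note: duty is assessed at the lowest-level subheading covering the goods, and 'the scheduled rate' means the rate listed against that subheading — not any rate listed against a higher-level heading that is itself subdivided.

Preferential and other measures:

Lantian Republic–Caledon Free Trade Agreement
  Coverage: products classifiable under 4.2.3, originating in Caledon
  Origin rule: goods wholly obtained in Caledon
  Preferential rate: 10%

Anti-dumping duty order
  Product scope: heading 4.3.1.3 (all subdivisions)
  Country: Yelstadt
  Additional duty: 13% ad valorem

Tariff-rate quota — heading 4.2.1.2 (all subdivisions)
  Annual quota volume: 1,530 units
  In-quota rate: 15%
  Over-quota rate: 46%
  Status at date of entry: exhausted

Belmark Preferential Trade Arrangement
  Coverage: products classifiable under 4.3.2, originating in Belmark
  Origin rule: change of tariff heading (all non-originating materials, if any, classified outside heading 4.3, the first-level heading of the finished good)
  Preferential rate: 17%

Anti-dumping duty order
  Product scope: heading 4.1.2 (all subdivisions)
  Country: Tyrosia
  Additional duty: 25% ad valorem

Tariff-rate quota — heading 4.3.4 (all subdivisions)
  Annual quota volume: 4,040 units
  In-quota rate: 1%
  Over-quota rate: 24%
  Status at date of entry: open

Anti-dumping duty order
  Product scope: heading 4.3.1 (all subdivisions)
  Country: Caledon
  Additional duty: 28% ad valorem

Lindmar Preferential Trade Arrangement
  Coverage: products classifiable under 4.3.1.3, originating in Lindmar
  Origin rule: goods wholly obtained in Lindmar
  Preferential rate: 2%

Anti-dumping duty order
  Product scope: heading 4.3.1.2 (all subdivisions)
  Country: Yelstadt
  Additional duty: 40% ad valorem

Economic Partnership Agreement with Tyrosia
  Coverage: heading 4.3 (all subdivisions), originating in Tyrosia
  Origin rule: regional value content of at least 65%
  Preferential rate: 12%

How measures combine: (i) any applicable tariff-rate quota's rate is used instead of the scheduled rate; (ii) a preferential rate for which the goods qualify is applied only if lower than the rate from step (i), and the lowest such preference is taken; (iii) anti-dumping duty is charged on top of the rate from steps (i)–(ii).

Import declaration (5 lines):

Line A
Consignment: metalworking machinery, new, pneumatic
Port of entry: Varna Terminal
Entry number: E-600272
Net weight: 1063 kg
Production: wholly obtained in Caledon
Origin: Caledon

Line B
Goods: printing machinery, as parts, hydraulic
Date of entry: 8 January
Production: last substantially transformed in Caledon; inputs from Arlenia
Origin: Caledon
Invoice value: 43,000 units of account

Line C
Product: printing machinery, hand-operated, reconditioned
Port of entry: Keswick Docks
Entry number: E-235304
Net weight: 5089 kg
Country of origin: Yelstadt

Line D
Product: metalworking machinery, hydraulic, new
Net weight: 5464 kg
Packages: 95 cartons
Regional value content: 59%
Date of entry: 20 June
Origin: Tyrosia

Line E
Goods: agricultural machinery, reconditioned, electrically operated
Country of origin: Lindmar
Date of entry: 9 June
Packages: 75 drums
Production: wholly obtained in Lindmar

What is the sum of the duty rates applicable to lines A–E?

98%

Line A: metalworking → 4.3; pneumatic → 4.3.2; new → 4.3.2.2. Scheduled 11%. Caledon agreement on 4.2.3: 4.3.2.2 not covered. → 11%.
Line B: printing → 4.2; hydraulic → 4.2.1; as parts → 4.2.1.2. Scheduled 31%. quota on 4.2.1.2 exhausted → over-quota 46%; Caledon agreement on 4.2.3: 4.2.1.2 not covered. → 46%.
Line C: printing → 4.2; hand-operated → 4.2.2; reconditioned → 4.2.2.2. Scheduled 6%. No special measure applies. → 6%.
Line D: metalworking → 4.3; hydraulic → 4.3.4; new → 4.3.4.3. Scheduled 4%. quota on 4.3.4 open → in-quota 1%; Tyrosia agreement on 4.3: RVC < 65%. → 1%.
Line E: agricultural → 4.1; electrically operated → 4.1.2; reconditioned → 4.1.2.1. Scheduled 34%. Lindmar agreement on 4.3.1.3: 4.1.2.1 not covered. → 34%.
Sum: 11% + 46% + 6% + 1% + 34% = 98%.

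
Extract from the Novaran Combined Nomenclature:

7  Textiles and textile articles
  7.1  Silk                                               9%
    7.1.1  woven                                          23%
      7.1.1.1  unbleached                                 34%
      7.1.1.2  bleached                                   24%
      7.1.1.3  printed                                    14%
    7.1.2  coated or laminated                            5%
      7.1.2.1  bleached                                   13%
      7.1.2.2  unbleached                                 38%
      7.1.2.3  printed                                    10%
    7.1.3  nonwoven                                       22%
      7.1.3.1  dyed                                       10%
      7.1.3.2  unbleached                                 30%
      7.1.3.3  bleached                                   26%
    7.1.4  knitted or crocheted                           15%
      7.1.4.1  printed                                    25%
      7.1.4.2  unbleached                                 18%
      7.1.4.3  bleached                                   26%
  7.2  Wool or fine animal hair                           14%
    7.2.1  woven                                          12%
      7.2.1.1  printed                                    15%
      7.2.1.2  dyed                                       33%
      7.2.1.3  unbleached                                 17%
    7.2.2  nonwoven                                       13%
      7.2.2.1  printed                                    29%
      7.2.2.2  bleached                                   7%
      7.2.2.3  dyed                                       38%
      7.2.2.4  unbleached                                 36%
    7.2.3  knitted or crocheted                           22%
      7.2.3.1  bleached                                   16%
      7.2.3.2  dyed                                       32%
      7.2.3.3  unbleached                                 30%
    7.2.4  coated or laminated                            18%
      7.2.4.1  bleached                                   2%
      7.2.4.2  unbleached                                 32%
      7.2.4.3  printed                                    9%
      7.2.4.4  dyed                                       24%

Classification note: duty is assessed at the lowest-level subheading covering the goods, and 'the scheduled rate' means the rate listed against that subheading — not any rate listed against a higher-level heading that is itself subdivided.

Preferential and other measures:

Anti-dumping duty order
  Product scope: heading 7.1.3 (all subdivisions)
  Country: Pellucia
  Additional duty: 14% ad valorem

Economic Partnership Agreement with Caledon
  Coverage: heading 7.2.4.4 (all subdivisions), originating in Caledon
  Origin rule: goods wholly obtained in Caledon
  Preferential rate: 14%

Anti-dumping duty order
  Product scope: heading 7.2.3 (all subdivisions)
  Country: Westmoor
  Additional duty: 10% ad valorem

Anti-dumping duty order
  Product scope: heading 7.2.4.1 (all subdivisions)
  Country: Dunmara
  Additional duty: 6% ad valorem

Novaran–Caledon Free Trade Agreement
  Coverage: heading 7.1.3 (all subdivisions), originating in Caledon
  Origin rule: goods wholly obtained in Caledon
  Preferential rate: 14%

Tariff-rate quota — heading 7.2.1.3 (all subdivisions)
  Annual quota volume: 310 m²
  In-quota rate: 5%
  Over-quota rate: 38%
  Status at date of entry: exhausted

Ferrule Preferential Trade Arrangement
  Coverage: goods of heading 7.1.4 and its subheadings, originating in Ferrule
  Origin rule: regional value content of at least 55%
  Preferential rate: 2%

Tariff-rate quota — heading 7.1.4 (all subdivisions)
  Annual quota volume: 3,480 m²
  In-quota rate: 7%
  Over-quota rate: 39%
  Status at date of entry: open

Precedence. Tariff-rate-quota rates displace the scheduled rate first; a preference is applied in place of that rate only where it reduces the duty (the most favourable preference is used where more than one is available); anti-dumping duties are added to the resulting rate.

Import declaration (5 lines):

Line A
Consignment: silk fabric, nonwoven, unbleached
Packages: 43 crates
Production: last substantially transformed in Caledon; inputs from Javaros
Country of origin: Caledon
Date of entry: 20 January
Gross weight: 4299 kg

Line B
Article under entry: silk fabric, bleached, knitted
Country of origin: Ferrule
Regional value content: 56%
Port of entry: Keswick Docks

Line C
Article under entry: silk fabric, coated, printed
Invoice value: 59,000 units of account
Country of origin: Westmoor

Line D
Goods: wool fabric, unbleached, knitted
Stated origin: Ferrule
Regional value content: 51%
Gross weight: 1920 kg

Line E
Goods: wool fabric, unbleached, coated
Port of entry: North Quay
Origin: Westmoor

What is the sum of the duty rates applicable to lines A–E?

Line A: silk → 7.1; nonwoven → 7.1.3; unbleached → 7.1.3.2. Scheduled 30%. Caledon agreement on 7.2.4.4: 7.1.3.2 not covered; Caledon agreement on 7.1.3: not wholly obtained. → 30%.
Line B: silk → 7.1; knitted → 7.1.4; bleached → 7.1.4.3. Scheduled 26%. quota on 7.1.4 open → in-quota 7%; Ferrule agreement on 7.1.4: RVC ≥ 55% → 2% available; preferential 2%. → 2%.
Line C: silk → 7.1; coated → 7.1.2; printed → 7.1.2.3. Scheduled 10%. No special measure applies. → 10%.
Line D: wool → 7.2; knitted → 7.2.3; unbleached → 7.2.3.3. Scheduled 30%. Ferrule agreement on 7.1.4: 7.2.3.3 not covered. → 30%.
Line E: wool → 7.2; coated → 7.2.4; unbleached → 7.2.4.2. Scheduled 32%. No special measure applies. → 32%.
Sum: 30% + 2% + 10% + 30% + 32% = 104%.

104%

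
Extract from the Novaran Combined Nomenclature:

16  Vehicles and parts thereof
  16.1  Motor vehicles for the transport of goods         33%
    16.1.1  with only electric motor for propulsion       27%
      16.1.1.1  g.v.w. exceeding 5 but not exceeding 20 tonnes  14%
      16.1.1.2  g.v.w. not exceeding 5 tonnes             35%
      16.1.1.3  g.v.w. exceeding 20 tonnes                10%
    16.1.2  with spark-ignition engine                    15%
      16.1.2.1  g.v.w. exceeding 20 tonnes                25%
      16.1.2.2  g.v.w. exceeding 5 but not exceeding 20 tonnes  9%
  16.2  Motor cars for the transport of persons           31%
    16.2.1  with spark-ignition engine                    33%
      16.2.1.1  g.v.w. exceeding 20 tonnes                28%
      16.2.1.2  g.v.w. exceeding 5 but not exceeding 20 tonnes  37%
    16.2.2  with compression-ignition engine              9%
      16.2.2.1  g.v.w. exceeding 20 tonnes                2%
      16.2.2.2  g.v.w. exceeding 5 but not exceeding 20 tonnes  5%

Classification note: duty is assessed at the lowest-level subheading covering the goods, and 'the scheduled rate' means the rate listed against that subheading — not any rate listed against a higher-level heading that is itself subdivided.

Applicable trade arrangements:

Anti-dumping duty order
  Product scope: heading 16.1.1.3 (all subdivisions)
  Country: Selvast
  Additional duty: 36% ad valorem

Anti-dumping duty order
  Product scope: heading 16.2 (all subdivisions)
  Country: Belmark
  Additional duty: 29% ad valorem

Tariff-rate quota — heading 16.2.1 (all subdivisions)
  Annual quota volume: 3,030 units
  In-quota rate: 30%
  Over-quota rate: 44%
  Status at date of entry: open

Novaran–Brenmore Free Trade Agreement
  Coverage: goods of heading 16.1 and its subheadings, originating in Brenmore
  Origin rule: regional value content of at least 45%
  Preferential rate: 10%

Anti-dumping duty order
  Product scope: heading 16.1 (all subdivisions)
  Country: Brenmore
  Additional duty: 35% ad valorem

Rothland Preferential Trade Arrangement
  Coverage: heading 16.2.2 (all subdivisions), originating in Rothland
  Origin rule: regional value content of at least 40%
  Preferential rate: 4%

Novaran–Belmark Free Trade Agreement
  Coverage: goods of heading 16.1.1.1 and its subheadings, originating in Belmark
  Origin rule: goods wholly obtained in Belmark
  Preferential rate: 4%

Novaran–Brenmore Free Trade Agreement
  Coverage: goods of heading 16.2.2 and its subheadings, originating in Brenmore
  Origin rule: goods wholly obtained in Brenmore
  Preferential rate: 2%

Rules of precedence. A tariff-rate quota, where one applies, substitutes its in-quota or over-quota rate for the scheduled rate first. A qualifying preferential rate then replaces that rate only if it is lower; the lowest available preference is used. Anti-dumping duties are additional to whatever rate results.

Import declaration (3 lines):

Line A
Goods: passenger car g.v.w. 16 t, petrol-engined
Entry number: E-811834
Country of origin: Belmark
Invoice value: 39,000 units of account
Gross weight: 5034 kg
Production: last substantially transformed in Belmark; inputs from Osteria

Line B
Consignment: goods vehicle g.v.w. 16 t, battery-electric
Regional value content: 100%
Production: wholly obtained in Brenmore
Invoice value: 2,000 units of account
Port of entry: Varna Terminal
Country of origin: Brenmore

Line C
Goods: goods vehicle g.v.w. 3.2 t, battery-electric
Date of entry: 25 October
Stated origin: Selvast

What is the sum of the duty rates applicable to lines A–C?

Line A: passenger car → 16.2; petrol-engined → 16.2.1; g.v.w. 16 t → 16.2.1.2. Scheduled 37%. quota on 16.2.1 open → in-quota 30%; Belmark agreement on 16.1.1.1: 16.2.1.2 not covered; anti-dumping (Belmark, 16.2): +29%; total 30% + 29% = 59%. → 59%.
Line B: goods vehicle → 16.1; battery-electric → 16.1.1; g.v.w. 16 t → 16.1.1.1. Scheduled 14%. Brenmore agreement on 16.1: RVC ≥ 45% → 10% available; Brenmore agreement on 16.2.2: 16.1.1.1 not covered; preferential 10%; anti-dumping (Brenmore, 16.1): +35%; total 10% + 35% = 45%. → 45%.
Line C: goods vehicle → 16.1; battery-electric → 16.1.1; g.v.w. 3.2 t → 16.1.1.2. Scheduled 35%. No special measure applies. → 35%.
Sum: 59% + 45% + 35% = 139%.

139%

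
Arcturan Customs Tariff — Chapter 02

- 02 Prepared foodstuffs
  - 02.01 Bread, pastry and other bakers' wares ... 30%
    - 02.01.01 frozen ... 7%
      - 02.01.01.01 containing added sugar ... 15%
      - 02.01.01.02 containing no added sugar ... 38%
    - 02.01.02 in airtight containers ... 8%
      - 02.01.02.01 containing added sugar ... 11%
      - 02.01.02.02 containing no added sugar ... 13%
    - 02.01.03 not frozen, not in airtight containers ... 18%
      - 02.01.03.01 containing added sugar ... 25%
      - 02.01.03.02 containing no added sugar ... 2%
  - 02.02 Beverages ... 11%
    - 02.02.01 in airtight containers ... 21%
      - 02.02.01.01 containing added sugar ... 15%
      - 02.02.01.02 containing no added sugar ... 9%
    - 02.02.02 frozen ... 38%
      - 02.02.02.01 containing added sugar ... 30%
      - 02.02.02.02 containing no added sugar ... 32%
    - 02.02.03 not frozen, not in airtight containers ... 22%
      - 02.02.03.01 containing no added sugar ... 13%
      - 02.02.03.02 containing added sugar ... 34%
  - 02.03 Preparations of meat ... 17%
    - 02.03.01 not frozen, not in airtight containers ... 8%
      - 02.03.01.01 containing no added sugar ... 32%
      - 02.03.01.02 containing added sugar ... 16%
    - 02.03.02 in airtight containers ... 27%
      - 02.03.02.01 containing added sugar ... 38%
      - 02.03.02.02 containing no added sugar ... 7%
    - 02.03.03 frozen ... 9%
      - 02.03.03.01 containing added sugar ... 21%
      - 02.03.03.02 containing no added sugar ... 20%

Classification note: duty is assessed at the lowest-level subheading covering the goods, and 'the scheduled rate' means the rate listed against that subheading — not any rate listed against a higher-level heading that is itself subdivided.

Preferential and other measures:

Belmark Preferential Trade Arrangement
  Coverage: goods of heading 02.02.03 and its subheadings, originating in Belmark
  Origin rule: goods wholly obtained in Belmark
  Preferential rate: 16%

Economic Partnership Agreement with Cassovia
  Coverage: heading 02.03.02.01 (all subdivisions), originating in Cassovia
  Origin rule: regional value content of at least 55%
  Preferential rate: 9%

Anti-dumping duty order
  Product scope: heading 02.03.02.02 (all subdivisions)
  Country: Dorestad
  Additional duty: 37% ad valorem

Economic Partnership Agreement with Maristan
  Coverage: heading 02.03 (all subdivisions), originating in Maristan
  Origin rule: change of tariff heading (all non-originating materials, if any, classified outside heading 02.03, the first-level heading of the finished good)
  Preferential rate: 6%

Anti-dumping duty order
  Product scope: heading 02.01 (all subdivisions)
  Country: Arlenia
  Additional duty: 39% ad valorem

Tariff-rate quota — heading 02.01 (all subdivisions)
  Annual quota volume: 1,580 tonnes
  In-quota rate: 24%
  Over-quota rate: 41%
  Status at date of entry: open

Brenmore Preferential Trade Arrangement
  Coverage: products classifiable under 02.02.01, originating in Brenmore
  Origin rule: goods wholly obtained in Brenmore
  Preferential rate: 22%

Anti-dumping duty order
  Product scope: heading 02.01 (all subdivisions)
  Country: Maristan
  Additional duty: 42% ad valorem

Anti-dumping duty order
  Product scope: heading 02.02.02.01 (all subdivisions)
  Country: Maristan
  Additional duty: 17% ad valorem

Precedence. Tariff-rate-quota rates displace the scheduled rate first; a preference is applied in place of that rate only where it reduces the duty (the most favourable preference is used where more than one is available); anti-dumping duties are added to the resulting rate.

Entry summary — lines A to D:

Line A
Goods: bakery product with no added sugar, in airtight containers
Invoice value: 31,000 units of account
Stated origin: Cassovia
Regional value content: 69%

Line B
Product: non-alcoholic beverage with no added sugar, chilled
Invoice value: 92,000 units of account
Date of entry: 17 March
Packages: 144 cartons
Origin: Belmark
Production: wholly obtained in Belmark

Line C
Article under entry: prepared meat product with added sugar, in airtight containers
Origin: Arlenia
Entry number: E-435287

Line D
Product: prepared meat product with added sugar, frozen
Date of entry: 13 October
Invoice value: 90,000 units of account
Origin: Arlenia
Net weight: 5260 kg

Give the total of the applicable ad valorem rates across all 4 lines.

96%

Line A: bakery product → 02.01; in airtight containers → 02.01.02; with no added sugar → 02.01.02.02. Scheduled 13%. quota on 02.01 open → in-quota 24%; Cassovia agreement on 02.03.02.01: 02.01.02.02 not covered. → 24%.
Line B: non-alcoholic beverage → 02.02; chilled → 02.02.03; with no added sugar → 02.02.03.01. Scheduled 13%. Belmark agreement on 02.02.03: wholly obtained → 16% available; preference 16% not lower than 13% → no reduction. → 13%.
Line C: prepared meat product → 02.03; in airtight containers → 02.03.02; with added sugar → 02.03.02.01. Scheduled 38%. No special measure applies. → 38%.
Line D: prepared meat product → 02.03; frozen → 02.03.03; with added sugar → 02.03.03.01. Scheduled 21%. No special measure applies. → 21%.
Sum: 24% + 13% + 38% + 21% = 96%.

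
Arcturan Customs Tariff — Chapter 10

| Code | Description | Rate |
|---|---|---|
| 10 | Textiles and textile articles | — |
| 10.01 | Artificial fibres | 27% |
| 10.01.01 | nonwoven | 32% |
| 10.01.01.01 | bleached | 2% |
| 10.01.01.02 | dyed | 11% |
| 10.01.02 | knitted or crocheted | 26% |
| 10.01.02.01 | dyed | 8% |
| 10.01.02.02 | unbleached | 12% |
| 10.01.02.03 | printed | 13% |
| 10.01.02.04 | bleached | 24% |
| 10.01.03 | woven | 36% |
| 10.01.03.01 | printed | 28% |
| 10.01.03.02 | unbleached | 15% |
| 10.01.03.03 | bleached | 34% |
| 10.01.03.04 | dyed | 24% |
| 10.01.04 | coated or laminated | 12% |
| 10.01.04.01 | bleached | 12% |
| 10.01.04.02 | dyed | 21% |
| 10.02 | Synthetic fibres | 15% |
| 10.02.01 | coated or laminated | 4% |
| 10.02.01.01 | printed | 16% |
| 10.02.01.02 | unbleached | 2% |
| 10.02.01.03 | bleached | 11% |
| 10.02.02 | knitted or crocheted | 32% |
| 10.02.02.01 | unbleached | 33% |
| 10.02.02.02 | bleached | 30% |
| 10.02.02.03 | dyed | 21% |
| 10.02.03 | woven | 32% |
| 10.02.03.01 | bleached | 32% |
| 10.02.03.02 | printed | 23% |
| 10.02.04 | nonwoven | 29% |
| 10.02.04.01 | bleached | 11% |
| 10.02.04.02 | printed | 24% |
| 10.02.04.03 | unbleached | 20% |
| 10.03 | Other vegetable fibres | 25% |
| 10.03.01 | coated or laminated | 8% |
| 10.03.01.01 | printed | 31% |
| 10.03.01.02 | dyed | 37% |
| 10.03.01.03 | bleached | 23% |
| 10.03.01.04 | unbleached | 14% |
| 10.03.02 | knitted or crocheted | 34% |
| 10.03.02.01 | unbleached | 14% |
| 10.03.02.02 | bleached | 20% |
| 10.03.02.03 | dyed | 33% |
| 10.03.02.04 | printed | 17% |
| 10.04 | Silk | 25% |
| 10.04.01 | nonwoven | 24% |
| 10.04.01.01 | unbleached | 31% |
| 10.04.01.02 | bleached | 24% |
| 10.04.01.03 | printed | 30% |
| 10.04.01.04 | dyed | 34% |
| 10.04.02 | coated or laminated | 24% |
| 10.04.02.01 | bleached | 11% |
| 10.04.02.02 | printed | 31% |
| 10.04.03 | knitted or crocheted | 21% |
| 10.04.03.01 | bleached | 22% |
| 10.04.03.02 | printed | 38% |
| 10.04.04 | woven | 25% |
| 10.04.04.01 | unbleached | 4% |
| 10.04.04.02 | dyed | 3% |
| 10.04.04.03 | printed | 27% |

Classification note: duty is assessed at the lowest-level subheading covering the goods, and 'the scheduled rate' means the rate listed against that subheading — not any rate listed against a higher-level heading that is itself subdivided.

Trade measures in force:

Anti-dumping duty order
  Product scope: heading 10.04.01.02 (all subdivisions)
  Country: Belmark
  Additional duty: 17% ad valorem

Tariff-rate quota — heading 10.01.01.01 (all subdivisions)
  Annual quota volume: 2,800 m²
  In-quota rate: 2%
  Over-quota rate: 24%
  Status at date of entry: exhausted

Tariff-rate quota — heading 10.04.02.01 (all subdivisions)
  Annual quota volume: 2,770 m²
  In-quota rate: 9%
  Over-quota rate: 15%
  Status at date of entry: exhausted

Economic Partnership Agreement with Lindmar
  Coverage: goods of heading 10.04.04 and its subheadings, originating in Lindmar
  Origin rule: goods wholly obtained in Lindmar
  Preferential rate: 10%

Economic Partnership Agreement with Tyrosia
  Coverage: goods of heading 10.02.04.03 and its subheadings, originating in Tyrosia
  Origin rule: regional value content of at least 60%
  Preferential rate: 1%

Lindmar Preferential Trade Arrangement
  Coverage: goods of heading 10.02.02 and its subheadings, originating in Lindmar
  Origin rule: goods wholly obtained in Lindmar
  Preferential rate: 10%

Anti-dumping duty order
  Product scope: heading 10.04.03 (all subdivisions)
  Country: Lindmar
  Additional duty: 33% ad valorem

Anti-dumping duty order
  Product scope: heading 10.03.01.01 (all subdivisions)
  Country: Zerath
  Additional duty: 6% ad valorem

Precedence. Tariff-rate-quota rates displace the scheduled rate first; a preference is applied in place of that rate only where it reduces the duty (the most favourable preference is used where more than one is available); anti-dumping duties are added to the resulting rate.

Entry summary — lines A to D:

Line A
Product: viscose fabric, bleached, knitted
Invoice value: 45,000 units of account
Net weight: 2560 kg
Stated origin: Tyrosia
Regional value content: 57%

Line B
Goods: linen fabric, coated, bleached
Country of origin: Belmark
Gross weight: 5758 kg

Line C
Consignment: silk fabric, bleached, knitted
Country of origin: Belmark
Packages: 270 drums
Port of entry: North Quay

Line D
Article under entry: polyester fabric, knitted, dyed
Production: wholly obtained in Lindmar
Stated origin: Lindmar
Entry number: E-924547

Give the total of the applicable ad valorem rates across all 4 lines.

79%

Line A: viscose → 10.01; knitted → 10.01.02; bleached → 10.01.02.04. Scheduled 24%. Tyrosia agreement on 10.02.04.03: 10.01.02.04 not covered. → 24%.
Line B: linen → 10.03; coated → 10.03.01; bleached → 10.03.01.03. Scheduled 23%. No special measure applies. → 23%.
Line C: silk → 10.04; knitted → 10.04.03; bleached → 10.04.03.01. Scheduled 22%. No special measure applies. → 22%.
Line D: polyester → 10.02; knitted → 10.02.02; dyed → 10.02.02.03. Scheduled 21%. Lindmar agreement on 10.04.04: 10.02.02.03 not covered; Lindmar agreement on 10.02.02: wholly obtained → 10% available; preferential 10%. → 10%.
Sum: 24% + 23% + 22% + 10% = 79%.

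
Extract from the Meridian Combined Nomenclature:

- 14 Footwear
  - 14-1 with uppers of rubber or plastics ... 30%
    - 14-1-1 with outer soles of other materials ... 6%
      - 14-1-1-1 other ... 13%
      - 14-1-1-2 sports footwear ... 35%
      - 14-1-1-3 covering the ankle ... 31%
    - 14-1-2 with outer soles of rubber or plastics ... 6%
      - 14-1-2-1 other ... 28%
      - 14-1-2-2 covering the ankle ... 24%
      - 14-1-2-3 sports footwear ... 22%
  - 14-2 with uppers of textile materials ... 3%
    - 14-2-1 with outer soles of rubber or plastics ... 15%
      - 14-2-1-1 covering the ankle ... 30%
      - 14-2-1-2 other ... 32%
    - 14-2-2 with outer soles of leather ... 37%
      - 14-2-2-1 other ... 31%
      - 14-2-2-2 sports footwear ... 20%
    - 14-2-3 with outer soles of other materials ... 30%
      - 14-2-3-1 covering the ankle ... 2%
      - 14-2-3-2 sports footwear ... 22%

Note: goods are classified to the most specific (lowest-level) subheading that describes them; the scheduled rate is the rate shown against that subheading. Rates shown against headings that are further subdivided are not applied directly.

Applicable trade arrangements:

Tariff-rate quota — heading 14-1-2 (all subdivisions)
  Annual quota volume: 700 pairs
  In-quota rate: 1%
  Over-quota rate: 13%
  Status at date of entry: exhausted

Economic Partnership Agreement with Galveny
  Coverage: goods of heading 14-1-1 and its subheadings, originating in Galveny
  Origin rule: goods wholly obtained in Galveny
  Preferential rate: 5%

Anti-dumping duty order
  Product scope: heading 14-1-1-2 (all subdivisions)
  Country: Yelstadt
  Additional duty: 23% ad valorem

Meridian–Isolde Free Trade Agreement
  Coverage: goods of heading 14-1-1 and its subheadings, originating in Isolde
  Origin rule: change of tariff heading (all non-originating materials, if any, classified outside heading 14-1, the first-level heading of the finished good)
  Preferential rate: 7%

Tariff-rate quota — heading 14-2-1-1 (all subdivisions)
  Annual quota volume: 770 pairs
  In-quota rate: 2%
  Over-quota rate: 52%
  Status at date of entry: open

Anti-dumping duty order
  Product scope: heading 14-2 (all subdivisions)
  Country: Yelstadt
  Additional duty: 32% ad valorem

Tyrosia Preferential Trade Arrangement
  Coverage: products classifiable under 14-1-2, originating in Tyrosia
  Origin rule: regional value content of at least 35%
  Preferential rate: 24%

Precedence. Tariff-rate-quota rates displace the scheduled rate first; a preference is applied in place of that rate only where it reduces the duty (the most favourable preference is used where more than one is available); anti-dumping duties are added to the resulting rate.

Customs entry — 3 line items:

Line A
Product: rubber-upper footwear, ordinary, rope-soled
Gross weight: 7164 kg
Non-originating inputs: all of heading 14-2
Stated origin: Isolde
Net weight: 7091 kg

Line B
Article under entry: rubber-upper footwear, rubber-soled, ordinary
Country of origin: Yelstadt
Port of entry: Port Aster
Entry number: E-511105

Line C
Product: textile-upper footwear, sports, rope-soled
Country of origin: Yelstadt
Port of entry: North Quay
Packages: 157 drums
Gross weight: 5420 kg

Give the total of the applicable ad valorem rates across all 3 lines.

Line A: rubber-upper → 14-1; rope-soled → 14-1-1; ordinary → 14-1-1-1. Scheduled 13%. Isolde agreement on 14-1-1: CTH met → 7% available; preferential 7%. → 7%.
Line B: rubber-upper → 14-1; rubber-soled → 14-1-2; ordinary → 14-1-2-1. Scheduled 28%. quota on 14-1-2 exhausted → over-quota 13%. → 13%.
Line C: textile-upper → 14-2; rope-soled → 14-2-3; sports → 14-2-3-2. Scheduled 22%. anti-dumping (Yelstadt, 14-2): +32%; total 22% + 32% = 54%. → 54%.
Sum: 7% + 13% + 54% = 74%.

74%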